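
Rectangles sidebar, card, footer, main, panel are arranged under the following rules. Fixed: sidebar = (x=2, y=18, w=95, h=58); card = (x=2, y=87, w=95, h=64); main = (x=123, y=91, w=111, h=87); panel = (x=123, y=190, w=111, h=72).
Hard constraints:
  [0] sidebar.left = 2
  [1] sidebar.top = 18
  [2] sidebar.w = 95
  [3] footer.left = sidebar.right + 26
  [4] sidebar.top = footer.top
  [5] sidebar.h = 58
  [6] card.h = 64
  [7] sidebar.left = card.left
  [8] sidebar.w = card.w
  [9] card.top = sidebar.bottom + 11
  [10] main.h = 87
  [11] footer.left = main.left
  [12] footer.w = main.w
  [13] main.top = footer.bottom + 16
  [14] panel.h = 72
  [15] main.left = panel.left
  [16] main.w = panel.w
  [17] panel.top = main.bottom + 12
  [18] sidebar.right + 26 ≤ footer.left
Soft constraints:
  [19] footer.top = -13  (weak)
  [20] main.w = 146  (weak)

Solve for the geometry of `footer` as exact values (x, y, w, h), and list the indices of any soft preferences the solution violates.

1. footer.x = 123  [footer.left = sidebar.right + 26]
2. footer.y = 18  [sidebar.top = footer.top]
3. footer.w = 111  [footer.w = main.w]
4. footer.h = 57  [main.top = footer.bottom + 16]

footer = (x=123, y=18, w=111, h=57)
violated soft preferences: 19, 20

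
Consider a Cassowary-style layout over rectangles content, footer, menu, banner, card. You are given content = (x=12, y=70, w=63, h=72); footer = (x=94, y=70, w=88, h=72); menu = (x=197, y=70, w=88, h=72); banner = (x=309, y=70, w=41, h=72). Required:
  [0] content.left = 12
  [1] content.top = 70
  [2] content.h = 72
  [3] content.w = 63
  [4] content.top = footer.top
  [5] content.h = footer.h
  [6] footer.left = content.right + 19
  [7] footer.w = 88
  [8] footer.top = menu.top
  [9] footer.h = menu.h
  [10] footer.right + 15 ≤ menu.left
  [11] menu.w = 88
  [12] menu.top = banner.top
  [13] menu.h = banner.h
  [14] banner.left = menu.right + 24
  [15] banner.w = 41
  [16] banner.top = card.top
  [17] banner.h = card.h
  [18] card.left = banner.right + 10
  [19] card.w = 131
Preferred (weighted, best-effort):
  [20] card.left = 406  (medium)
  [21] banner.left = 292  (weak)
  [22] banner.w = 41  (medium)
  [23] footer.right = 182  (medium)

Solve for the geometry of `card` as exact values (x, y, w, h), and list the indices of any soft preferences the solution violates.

card = (x=360, y=70, w=131, h=72)
violated soft preferences: 20, 21

1. card.y = 70  [banner.top = card.top]
2. card.h = 72  [banner.h = card.h]
3. card.x = 360  [card.left = banner.right + 10]
4. card.w = 131  [card.w = 131]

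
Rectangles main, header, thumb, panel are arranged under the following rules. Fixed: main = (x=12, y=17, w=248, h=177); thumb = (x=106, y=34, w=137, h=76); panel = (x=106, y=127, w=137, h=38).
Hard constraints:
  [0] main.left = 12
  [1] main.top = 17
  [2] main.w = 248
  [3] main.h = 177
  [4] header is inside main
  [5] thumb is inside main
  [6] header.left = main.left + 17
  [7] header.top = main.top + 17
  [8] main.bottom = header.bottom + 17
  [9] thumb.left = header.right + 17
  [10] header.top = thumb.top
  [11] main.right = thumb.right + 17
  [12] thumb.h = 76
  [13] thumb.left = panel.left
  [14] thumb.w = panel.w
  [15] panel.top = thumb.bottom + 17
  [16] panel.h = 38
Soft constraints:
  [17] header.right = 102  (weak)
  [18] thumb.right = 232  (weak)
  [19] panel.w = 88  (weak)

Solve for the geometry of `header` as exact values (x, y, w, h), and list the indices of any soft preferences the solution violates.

1. header.x = 29  [header.left = main.left + 17]
2. header.y = 34  [header.top = main.top + 17]
3. header.h = 143  [main.bottom = header.bottom + 17]
4. header.w = 60  [thumb.left = header.right + 17]

header = (x=29, y=34, w=60, h=143)
violated soft preferences: 17, 18, 19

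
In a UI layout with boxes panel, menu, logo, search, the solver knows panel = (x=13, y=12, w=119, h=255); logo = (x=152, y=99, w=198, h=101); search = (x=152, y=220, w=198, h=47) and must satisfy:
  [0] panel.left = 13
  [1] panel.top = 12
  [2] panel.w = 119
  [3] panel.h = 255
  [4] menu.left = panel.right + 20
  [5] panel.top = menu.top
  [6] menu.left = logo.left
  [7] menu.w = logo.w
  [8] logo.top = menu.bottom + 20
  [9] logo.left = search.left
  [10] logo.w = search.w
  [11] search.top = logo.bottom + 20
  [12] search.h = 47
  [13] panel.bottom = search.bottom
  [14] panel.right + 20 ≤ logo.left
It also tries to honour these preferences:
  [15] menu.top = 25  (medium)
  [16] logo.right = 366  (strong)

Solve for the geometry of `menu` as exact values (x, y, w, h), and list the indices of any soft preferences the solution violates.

1. menu.x = 152  [menu.left = panel.right + 20]
2. menu.y = 12  [panel.top = menu.top]
3. menu.w = 198  [menu.w = logo.w]
4. menu.h = 67  [logo.top = menu.bottom + 20]

menu = (x=152, y=12, w=198, h=67)
violated soft preferences: 15, 16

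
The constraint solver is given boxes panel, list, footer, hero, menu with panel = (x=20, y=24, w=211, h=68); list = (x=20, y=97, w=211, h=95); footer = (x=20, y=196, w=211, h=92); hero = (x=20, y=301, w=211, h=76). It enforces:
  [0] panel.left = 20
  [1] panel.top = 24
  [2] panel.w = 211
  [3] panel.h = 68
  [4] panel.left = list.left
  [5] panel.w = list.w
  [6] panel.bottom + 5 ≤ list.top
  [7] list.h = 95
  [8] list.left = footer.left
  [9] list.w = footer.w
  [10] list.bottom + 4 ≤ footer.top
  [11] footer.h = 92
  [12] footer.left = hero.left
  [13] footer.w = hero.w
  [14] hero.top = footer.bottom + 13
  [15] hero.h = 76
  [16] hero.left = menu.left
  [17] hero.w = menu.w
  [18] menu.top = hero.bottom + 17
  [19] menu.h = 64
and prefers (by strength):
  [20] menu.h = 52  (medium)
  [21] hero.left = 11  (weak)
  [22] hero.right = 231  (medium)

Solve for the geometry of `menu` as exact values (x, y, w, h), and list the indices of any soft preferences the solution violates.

menu = (x=20, y=394, w=211, h=64)
violated soft preferences: 20, 21

1. menu.x = 20  [hero.left = menu.left]
2. menu.w = 211  [hero.w = menu.w]
3. menu.y = 394  [menu.top = hero.bottom + 17]
4. menu.h = 64  [menu.h = 64]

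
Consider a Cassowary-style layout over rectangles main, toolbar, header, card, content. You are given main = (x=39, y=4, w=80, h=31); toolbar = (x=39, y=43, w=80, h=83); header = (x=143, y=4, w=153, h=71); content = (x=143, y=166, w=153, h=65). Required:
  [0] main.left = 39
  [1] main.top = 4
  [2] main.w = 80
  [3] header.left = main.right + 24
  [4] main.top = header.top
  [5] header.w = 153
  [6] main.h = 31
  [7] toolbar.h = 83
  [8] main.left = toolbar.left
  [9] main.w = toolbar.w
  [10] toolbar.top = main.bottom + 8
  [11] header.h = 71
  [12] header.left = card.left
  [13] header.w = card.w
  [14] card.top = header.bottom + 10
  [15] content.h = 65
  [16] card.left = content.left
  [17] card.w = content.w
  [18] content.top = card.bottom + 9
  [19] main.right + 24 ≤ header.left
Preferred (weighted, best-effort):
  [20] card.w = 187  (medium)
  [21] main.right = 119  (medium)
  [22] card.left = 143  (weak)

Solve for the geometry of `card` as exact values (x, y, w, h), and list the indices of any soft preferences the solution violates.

1. card.x = 143  [header.left = card.left]
2. card.w = 153  [header.w = card.w]
3. card.y = 85  [card.top = header.bottom + 10]
4. card.h = 72  [content.top = card.bottom + 9]

card = (x=143, y=85, w=153, h=72)
violated soft preferences: 20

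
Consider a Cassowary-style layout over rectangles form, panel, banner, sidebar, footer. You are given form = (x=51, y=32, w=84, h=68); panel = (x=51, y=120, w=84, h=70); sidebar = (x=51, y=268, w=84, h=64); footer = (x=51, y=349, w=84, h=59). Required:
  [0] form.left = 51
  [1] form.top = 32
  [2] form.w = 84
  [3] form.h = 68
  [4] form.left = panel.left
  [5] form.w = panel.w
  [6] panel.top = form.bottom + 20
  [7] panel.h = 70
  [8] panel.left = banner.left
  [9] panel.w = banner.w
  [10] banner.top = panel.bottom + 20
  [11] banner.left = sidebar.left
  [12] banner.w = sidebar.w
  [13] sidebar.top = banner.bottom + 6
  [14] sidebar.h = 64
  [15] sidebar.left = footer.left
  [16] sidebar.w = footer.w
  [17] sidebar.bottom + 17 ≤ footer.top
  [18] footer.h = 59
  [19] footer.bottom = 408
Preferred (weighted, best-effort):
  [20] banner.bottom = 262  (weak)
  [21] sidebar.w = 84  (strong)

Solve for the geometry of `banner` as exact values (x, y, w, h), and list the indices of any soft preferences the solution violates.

banner = (x=51, y=210, w=84, h=52)
violated soft preferences: none

1. banner.x = 51  [panel.left = banner.left]
2. banner.w = 84  [panel.w = banner.w]
3. banner.y = 210  [banner.top = panel.bottom + 20]
4. banner.h = 52  [sidebar.top = banner.bottom + 6]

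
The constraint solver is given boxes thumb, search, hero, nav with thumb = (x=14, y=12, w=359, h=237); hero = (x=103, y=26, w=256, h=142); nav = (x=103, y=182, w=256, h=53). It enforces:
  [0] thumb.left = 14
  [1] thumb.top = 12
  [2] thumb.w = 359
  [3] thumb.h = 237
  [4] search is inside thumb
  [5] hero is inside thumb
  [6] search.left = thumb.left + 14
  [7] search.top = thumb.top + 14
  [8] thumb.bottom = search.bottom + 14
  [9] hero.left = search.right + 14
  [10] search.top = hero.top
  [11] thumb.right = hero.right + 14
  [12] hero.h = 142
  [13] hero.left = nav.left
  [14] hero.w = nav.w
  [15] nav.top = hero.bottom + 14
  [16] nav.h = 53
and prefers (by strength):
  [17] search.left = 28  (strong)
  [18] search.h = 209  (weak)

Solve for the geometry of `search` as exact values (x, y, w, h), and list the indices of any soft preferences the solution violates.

1. search.x = 28  [search.left = thumb.left + 14]
2. search.y = 26  [search.top = thumb.top + 14]
3. search.h = 209  [thumb.bottom = search.bottom + 14]
4. search.w = 61  [hero.left = search.right + 14]

search = (x=28, y=26, w=61, h=209)
violated soft preferences: none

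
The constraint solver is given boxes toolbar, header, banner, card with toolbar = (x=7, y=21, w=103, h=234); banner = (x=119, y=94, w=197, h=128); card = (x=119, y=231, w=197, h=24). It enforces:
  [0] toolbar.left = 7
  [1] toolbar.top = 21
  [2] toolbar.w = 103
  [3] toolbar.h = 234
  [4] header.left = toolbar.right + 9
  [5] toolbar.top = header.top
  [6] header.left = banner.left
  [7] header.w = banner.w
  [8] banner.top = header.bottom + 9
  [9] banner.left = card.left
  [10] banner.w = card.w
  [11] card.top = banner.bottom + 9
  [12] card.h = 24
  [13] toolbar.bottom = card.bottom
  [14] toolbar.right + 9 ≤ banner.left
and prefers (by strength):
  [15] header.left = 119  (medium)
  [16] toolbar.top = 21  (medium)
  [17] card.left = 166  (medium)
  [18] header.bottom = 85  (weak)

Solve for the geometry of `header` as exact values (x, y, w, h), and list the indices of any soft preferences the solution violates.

1. header.x = 119  [header.left = toolbar.right + 9]
2. header.y = 21  [toolbar.top = header.top]
3. header.w = 197  [header.w = banner.w]
4. header.h = 64  [banner.top = header.bottom + 9]

header = (x=119, y=21, w=197, h=64)
violated soft preferences: 17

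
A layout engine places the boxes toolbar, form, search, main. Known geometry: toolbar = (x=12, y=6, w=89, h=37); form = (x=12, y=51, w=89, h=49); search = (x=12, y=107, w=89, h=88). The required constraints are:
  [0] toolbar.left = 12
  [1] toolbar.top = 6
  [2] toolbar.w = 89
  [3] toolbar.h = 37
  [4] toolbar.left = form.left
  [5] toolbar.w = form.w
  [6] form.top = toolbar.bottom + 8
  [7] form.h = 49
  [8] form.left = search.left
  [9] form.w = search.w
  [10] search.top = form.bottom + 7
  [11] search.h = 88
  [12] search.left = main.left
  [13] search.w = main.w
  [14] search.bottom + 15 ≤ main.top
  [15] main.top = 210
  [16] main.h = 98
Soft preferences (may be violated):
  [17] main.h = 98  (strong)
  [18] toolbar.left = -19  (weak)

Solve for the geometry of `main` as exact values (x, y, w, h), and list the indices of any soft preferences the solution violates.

main = (x=12, y=210, w=89, h=98)
violated soft preferences: 18

1. main.x = 12  [search.left = main.left]
2. main.w = 89  [search.w = main.w]
3. main.y = 210  [main.top = 210]
4. main.h = 98  [main.h = 98]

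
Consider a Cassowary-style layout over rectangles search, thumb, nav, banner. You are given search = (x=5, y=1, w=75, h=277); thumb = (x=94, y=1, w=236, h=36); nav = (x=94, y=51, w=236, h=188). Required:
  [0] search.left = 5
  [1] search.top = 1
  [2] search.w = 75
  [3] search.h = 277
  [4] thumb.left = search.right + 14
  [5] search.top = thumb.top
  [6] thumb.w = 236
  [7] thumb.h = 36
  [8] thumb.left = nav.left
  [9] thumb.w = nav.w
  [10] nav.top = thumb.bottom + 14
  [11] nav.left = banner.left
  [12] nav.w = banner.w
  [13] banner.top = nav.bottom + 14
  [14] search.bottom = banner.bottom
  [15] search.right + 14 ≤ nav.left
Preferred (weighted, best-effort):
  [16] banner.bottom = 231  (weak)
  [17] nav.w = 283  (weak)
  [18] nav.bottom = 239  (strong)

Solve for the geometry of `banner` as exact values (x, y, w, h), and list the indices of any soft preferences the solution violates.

banner = (x=94, y=253, w=236, h=25)
violated soft preferences: 16, 17

1. banner.x = 94  [nav.left = banner.left]
2. banner.w = 236  [nav.w = banner.w]
3. banner.y = 253  [banner.top = nav.bottom + 14]
4. banner.h = 25  [search.bottom = banner.bottom]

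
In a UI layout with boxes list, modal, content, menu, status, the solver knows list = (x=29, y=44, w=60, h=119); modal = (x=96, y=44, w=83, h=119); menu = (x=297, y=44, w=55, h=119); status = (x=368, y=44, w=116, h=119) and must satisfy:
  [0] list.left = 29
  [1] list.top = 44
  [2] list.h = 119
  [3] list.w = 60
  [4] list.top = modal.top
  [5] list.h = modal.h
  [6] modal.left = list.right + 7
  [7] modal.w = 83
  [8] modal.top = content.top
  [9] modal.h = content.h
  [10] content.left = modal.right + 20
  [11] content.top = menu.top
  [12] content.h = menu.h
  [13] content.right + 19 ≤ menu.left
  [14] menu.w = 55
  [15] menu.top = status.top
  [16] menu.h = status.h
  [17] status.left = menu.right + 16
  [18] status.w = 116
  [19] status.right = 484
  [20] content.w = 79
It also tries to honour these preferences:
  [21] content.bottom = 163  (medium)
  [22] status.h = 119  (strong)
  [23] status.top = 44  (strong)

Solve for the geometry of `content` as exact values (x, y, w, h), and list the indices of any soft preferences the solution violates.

content = (x=199, y=44, w=79, h=119)
violated soft preferences: none

1. content.y = 44  [modal.top = content.top]
2. content.h = 119  [modal.h = content.h]
3. content.x = 199  [content.left = modal.right + 20]
4. content.w = 79  [content.w = 79]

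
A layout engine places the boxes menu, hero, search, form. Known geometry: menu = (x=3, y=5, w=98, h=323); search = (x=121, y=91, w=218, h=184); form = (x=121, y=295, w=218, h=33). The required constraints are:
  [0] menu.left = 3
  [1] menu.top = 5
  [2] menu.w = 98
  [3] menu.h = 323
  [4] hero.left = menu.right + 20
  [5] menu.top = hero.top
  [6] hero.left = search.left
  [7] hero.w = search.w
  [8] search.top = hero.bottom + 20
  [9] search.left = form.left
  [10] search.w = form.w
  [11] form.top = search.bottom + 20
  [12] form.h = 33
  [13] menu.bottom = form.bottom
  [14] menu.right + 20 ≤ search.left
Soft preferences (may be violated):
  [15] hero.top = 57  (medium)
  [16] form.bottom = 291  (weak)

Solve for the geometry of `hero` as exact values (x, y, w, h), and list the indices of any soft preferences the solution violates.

1. hero.x = 121  [hero.left = menu.right + 20]
2. hero.y = 5  [menu.top = hero.top]
3. hero.w = 218  [hero.w = search.w]
4. hero.h = 66  [search.top = hero.bottom + 20]

hero = (x=121, y=5, w=218, h=66)
violated soft preferences: 15, 16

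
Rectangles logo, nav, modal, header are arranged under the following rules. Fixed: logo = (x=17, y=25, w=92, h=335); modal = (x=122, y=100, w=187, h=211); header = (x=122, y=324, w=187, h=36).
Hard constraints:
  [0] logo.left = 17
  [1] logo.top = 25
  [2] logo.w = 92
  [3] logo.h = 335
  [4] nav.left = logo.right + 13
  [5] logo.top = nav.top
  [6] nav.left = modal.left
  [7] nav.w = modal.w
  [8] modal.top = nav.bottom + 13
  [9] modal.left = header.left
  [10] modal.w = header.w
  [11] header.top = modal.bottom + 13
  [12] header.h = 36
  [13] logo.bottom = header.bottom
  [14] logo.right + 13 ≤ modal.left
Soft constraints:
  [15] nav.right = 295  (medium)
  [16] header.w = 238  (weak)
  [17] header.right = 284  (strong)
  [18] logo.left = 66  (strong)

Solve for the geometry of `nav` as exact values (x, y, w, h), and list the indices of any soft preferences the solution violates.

1. nav.x = 122  [nav.left = logo.right + 13]
2. nav.y = 25  [logo.top = nav.top]
3. nav.w = 187  [nav.w = modal.w]
4. nav.h = 62  [modal.top = nav.bottom + 13]

nav = (x=122, y=25, w=187, h=62)
violated soft preferences: 15, 16, 17, 18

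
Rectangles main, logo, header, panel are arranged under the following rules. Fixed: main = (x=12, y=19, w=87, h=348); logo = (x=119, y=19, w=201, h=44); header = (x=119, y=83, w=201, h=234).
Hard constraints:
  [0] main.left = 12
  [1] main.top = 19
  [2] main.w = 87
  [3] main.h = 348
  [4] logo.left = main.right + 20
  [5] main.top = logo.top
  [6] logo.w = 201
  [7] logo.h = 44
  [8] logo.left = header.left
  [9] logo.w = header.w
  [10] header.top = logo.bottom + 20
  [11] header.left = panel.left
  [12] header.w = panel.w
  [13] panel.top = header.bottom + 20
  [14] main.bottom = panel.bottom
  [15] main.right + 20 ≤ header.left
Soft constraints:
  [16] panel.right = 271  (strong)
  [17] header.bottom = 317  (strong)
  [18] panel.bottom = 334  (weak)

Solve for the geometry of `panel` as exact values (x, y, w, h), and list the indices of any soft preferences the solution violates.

1. panel.x = 119  [header.left = panel.left]
2. panel.w = 201  [header.w = panel.w]
3. panel.y = 337  [panel.top = header.bottom + 20]
4. panel.h = 30  [main.bottom = panel.bottom]

panel = (x=119, y=337, w=201, h=30)
violated soft preferences: 16, 18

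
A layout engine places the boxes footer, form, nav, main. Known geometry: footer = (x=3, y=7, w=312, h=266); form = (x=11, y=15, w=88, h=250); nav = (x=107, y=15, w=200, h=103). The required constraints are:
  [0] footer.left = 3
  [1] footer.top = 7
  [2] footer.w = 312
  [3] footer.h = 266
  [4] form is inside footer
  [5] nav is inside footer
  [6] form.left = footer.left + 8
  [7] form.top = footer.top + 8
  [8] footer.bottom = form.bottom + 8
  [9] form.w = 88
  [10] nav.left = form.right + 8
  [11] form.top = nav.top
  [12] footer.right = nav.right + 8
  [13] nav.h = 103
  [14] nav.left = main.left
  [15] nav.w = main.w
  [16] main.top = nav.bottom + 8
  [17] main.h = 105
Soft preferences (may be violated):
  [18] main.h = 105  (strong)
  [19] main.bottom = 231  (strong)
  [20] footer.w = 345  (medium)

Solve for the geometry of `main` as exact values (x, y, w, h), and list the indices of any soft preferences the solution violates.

1. main.x = 107  [nav.left = main.left]
2. main.w = 200  [nav.w = main.w]
3. main.y = 126  [main.top = nav.bottom + 8]
4. main.h = 105  [main.h = 105]

main = (x=107, y=126, w=200, h=105)
violated soft preferences: 20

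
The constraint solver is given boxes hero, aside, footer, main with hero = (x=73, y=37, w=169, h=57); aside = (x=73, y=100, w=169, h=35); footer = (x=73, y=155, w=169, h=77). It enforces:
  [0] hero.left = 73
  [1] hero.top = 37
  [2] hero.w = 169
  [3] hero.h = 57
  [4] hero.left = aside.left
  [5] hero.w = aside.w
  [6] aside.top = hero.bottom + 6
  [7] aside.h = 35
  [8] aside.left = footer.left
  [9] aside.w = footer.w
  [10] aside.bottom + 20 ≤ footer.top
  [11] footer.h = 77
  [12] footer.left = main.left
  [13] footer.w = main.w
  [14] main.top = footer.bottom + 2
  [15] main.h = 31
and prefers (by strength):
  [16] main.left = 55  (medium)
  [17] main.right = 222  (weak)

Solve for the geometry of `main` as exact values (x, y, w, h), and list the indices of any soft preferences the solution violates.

1. main.x = 73  [footer.left = main.left]
2. main.w = 169  [footer.w = main.w]
3. main.y = 234  [main.top = footer.bottom + 2]
4. main.h = 31  [main.h = 31]

main = (x=73, y=234, w=169, h=31)
violated soft preferences: 16, 17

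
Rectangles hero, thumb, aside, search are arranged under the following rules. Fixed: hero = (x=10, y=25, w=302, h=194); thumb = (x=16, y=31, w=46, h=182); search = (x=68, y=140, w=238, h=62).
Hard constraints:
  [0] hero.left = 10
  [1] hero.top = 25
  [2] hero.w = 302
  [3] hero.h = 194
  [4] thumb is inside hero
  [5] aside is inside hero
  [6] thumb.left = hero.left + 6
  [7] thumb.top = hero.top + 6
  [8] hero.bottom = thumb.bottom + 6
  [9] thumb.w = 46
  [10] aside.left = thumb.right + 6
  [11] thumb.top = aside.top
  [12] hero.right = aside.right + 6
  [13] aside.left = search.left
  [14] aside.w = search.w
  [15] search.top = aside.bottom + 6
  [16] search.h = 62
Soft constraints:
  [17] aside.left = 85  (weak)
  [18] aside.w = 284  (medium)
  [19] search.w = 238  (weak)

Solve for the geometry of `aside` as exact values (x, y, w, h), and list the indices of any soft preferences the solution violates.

aside = (x=68, y=31, w=238, h=103)
violated soft preferences: 17, 18

1. aside.x = 68  [aside.left = thumb.right + 6]
2. aside.y = 31  [thumb.top = aside.top]
3. aside.w = 238  [hero.right = aside.right + 6]
4. aside.h = 103  [search.top = aside.bottom + 6]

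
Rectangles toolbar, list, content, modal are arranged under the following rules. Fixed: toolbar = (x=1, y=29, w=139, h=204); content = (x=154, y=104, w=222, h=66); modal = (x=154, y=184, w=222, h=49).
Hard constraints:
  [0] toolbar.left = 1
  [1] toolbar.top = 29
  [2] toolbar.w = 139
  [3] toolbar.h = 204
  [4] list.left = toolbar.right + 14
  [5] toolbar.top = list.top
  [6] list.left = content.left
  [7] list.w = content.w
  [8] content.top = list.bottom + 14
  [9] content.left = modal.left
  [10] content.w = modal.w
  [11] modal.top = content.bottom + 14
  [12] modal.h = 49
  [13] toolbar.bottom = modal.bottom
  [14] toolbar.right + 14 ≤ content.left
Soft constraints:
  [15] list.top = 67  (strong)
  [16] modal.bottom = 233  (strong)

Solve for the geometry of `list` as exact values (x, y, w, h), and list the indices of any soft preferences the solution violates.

list = (x=154, y=29, w=222, h=61)
violated soft preferences: 15

1. list.x = 154  [list.left = toolbar.right + 14]
2. list.y = 29  [toolbar.top = list.top]
3. list.w = 222  [list.w = content.w]
4. list.h = 61  [content.top = list.bottom + 14]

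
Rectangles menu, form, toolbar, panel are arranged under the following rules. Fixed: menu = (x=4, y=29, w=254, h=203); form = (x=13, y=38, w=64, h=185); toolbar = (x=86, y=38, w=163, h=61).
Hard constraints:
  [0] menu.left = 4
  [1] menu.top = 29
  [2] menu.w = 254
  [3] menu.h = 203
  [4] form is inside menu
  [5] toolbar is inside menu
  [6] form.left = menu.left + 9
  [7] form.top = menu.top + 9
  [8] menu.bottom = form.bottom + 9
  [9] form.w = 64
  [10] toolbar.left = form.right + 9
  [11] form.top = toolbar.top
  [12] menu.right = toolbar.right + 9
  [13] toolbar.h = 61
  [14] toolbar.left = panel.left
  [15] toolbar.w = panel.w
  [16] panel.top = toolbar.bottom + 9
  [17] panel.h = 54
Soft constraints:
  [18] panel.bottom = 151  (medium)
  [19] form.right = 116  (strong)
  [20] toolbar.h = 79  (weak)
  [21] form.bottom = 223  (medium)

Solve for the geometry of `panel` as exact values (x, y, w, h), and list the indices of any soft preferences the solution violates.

1. panel.x = 86  [toolbar.left = panel.left]
2. panel.w = 163  [toolbar.w = panel.w]
3. panel.y = 108  [panel.top = toolbar.bottom + 9]
4. panel.h = 54  [panel.h = 54]

panel = (x=86, y=108, w=163, h=54)
violated soft preferences: 18, 19, 20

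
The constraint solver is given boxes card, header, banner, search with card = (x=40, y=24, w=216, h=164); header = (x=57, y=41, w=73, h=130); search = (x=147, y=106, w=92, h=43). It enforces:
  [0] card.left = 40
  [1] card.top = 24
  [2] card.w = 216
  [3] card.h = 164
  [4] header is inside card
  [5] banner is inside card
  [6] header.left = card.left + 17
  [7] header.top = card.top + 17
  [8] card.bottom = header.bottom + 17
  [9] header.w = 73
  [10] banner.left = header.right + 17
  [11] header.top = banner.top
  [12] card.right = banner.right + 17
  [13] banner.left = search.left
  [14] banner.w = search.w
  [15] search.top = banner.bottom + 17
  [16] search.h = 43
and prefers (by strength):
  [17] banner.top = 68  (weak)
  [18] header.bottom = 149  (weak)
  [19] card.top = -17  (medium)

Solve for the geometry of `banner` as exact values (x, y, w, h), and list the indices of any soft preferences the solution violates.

1. banner.x = 147  [banner.left = header.right + 17]
2. banner.y = 41  [header.top = banner.top]
3. banner.w = 92  [card.right = banner.right + 17]
4. banner.h = 48  [search.top = banner.bottom + 17]

banner = (x=147, y=41, w=92, h=48)
violated soft preferences: 17, 18, 19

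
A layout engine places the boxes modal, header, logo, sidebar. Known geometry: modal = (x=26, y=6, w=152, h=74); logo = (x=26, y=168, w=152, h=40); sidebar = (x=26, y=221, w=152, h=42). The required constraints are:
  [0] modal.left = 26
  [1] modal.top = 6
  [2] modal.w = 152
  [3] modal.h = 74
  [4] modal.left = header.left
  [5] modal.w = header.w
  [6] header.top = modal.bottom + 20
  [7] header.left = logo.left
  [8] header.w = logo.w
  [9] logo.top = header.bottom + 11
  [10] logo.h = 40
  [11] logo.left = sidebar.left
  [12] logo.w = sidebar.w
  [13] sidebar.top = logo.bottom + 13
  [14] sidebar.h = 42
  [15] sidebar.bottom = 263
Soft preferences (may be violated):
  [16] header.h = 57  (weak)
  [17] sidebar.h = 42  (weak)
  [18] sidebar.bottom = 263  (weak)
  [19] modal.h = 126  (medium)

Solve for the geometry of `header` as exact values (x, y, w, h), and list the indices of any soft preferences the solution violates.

header = (x=26, y=100, w=152, h=57)
violated soft preferences: 19

1. header.x = 26  [modal.left = header.left]
2. header.w = 152  [modal.w = header.w]
3. header.y = 100  [header.top = modal.bottom + 20]
4. header.h = 57  [logo.top = header.bottom + 11]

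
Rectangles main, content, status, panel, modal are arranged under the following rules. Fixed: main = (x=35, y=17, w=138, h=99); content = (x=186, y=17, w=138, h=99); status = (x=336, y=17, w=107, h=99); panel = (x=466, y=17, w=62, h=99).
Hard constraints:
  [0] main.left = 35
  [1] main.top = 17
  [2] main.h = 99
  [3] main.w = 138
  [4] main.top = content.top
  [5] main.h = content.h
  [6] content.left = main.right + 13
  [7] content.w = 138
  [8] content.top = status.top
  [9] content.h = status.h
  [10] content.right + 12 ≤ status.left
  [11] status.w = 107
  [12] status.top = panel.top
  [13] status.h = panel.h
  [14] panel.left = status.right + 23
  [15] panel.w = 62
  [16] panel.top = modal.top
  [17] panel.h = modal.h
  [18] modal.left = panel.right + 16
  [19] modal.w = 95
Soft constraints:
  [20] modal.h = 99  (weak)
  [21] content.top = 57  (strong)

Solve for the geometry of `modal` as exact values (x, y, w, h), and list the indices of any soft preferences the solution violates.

modal = (x=544, y=17, w=95, h=99)
violated soft preferences: 21

1. modal.y = 17  [panel.top = modal.top]
2. modal.h = 99  [panel.h = modal.h]
3. modal.x = 544  [modal.left = panel.right + 16]
4. modal.w = 95  [modal.w = 95]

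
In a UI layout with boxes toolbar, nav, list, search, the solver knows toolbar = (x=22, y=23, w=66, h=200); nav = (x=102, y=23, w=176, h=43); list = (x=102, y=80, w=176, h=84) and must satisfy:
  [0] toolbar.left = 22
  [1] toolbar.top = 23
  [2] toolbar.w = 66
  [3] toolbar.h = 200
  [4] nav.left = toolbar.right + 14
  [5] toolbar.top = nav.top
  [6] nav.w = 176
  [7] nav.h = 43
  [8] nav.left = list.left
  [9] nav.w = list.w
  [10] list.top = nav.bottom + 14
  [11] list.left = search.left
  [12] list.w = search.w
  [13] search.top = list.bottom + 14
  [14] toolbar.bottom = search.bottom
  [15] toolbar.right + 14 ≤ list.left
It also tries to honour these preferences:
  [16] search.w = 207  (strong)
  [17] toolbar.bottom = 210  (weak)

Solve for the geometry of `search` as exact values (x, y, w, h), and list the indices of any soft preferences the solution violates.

search = (x=102, y=178, w=176, h=45)
violated soft preferences: 16, 17

1. search.x = 102  [list.left = search.left]
2. search.w = 176  [list.w = search.w]
3. search.y = 178  [search.top = list.bottom + 14]
4. search.h = 45  [toolbar.bottom = search.bottom]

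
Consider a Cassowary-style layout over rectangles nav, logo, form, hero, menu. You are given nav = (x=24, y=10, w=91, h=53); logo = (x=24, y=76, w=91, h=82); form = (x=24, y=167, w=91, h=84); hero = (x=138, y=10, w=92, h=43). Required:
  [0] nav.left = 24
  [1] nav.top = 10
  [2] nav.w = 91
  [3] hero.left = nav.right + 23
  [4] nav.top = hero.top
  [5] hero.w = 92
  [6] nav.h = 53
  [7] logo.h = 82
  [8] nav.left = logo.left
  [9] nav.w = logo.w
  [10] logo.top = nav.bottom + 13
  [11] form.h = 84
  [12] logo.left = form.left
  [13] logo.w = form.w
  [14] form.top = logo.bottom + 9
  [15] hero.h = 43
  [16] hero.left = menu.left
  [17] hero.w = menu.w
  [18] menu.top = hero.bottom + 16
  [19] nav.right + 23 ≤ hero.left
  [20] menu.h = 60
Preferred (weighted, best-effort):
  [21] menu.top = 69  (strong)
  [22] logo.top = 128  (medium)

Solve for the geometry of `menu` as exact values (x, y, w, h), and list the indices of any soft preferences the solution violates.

1. menu.x = 138  [hero.left = menu.left]
2. menu.w = 92  [hero.w = menu.w]
3. menu.y = 69  [menu.top = hero.bottom + 16]
4. menu.h = 60  [menu.h = 60]

menu = (x=138, y=69, w=92, h=60)
violated soft preferences: 22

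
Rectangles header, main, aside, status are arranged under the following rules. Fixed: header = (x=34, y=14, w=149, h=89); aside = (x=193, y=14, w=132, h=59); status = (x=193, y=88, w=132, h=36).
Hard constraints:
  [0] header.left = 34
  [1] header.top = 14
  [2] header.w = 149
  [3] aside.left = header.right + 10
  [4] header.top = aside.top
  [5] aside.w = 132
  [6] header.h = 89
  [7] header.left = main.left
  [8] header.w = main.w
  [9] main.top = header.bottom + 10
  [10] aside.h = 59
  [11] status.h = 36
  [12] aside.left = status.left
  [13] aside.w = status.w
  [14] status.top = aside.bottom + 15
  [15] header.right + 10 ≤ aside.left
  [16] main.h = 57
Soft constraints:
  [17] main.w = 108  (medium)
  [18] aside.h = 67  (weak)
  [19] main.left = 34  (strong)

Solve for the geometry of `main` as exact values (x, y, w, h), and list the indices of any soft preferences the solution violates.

main = (x=34, y=113, w=149, h=57)
violated soft preferences: 17, 18

1. main.x = 34  [header.left = main.left]
2. main.w = 149  [header.w = main.w]
3. main.y = 113  [main.top = header.bottom + 10]
4. main.h = 57  [main.h = 57]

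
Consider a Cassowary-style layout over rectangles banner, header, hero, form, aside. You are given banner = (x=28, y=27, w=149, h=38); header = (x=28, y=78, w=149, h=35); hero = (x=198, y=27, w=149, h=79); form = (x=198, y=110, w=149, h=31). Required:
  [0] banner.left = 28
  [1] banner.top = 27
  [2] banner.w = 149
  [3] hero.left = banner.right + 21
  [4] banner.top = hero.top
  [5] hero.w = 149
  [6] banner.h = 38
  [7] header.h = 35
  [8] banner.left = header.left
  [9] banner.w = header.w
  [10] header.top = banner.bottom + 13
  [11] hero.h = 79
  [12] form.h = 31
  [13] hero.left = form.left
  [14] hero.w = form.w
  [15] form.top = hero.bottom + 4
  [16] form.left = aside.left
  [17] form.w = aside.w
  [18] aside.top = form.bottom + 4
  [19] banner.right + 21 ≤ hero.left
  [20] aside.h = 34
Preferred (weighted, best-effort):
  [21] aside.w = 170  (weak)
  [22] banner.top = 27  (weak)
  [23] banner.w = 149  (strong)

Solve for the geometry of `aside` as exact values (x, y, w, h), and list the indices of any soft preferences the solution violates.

aside = (x=198, y=145, w=149, h=34)
violated soft preferences: 21

1. aside.x = 198  [form.left = aside.left]
2. aside.w = 149  [form.w = aside.w]
3. aside.y = 145  [aside.top = form.bottom + 4]
4. aside.h = 34  [aside.h = 34]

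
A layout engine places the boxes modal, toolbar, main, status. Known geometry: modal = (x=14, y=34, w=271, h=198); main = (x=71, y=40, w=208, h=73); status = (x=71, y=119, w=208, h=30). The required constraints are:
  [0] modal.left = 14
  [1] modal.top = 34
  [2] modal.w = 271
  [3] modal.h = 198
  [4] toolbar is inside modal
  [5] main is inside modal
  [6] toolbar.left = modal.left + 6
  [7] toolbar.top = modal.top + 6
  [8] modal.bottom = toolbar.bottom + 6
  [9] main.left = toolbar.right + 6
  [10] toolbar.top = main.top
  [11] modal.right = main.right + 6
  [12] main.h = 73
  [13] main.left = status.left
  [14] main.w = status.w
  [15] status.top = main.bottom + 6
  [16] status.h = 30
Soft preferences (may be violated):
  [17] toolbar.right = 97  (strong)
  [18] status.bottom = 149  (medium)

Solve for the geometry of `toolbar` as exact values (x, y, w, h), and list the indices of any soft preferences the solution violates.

1. toolbar.x = 20  [toolbar.left = modal.left + 6]
2. toolbar.y = 40  [toolbar.top = modal.top + 6]
3. toolbar.h = 186  [modal.bottom = toolbar.bottom + 6]
4. toolbar.w = 45  [main.left = toolbar.right + 6]

toolbar = (x=20, y=40, w=45, h=186)
violated soft preferences: 17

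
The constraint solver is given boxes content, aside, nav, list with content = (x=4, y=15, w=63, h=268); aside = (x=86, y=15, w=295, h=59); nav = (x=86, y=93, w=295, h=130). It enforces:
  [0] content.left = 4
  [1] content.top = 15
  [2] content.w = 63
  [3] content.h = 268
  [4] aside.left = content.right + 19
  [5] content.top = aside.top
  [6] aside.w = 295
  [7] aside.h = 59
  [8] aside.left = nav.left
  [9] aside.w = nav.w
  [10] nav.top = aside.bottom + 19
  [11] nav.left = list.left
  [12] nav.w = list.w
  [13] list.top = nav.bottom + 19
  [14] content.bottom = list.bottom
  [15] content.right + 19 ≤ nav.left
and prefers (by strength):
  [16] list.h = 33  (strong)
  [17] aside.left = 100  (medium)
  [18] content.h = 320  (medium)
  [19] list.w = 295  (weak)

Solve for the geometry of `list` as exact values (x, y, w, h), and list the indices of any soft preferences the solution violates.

1. list.x = 86  [nav.left = list.left]
2. list.w = 295  [nav.w = list.w]
3. list.y = 242  [list.top = nav.bottom + 19]
4. list.h = 41  [content.bottom = list.bottom]

list = (x=86, y=242, w=295, h=41)
violated soft preferences: 16, 17, 18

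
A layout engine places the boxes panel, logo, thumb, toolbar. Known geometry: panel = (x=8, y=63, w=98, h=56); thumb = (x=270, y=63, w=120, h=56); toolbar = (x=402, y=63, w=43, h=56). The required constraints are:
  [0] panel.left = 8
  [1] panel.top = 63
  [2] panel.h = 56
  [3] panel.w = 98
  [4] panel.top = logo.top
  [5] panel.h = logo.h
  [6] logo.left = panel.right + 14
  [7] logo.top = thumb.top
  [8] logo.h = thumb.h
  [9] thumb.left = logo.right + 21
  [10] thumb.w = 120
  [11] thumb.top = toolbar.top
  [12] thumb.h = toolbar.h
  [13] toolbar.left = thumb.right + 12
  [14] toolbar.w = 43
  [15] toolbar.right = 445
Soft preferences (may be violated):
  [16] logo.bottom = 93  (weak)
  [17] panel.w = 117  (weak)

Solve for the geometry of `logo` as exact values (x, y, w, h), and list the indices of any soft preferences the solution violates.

logo = (x=120, y=63, w=129, h=56)
violated soft preferences: 16, 17

1. logo.y = 63  [panel.top = logo.top]
2. logo.h = 56  [panel.h = logo.h]
3. logo.x = 120  [logo.left = panel.right + 14]
4. logo.w = 129  [thumb.left = logo.right + 21]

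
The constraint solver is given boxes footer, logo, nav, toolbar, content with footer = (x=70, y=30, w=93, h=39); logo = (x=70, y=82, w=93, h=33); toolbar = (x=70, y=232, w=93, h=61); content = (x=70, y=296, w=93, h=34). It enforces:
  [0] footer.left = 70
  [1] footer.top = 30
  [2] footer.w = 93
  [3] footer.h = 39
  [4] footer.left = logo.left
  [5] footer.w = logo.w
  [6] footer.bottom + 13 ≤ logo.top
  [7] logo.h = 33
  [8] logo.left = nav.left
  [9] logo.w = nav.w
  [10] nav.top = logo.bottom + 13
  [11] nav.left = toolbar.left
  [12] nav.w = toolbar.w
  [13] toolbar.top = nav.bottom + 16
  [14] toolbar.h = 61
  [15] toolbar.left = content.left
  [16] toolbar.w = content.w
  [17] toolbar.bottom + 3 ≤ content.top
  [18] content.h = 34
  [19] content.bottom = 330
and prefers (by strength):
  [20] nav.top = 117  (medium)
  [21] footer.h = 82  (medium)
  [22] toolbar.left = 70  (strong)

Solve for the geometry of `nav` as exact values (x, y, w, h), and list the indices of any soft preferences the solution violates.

1. nav.x = 70  [logo.left = nav.left]
2. nav.w = 93  [logo.w = nav.w]
3. nav.y = 128  [nav.top = logo.bottom + 13]
4. nav.h = 88  [toolbar.top = nav.bottom + 16]

nav = (x=70, y=128, w=93, h=88)
violated soft preferences: 20, 21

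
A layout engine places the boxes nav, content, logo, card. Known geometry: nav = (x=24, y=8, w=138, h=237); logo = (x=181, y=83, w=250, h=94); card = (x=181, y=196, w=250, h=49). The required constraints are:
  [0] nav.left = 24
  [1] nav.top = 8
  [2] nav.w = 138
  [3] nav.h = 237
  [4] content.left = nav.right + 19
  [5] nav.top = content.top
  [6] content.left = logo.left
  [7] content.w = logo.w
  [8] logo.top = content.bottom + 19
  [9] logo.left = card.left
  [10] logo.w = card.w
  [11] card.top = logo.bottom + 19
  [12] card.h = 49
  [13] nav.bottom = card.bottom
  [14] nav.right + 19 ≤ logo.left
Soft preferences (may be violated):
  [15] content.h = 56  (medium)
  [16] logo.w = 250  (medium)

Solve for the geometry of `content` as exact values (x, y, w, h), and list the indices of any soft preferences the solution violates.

content = (x=181, y=8, w=250, h=56)
violated soft preferences: none

1. content.x = 181  [content.left = nav.right + 19]
2. content.y = 8  [nav.top = content.top]
3. content.w = 250  [content.w = logo.w]
4. content.h = 56  [logo.top = content.bottom + 19]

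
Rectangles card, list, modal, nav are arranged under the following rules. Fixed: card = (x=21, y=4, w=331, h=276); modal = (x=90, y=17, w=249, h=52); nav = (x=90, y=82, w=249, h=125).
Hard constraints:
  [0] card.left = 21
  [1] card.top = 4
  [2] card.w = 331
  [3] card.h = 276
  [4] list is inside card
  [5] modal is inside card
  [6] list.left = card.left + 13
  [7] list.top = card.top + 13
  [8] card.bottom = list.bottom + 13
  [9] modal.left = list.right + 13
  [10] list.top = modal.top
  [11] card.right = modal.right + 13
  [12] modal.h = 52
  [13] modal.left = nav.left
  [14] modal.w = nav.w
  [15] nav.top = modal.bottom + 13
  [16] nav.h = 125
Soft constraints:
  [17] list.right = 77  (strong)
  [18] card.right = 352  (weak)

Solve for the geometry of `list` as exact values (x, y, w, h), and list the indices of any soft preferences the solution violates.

list = (x=34, y=17, w=43, h=250)
violated soft preferences: none

1. list.x = 34  [list.left = card.left + 13]
2. list.y = 17  [list.top = card.top + 13]
3. list.h = 250  [card.bottom = list.bottom + 13]
4. list.w = 43  [modal.left = list.right + 13]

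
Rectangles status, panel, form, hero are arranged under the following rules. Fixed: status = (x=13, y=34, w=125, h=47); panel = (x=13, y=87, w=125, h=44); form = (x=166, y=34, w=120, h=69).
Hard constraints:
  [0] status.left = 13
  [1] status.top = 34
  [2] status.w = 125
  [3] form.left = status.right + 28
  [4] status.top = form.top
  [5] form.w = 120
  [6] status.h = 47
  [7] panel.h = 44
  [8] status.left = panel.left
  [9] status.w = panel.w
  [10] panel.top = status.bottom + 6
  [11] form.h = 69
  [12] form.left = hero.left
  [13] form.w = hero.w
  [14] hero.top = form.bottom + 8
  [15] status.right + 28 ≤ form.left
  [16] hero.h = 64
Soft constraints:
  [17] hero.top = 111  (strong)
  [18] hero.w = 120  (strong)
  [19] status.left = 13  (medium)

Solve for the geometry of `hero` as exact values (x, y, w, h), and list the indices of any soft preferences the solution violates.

hero = (x=166, y=111, w=120, h=64)
violated soft preferences: none

1. hero.x = 166  [form.left = hero.left]
2. hero.w = 120  [form.w = hero.w]
3. hero.y = 111  [hero.top = form.bottom + 8]
4. hero.h = 64  [hero.h = 64]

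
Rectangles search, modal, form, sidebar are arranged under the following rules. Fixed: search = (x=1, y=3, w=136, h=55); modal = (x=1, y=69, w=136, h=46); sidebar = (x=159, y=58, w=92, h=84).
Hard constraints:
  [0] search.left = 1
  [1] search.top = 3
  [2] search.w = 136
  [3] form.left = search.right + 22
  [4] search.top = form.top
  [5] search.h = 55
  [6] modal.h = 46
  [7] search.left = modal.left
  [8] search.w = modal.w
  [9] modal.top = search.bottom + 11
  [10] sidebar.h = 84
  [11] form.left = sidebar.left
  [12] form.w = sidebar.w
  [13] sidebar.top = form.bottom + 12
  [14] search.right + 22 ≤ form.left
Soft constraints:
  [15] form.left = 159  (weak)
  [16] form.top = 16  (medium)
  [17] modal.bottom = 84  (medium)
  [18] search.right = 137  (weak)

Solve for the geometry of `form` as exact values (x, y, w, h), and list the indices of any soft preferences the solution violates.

1. form.x = 159  [form.left = search.right + 22]
2. form.y = 3  [search.top = form.top]
3. form.w = 92  [form.w = sidebar.w]
4. form.h = 43  [sidebar.top = form.bottom + 12]

form = (x=159, y=3, w=92, h=43)
violated soft preferences: 16, 17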